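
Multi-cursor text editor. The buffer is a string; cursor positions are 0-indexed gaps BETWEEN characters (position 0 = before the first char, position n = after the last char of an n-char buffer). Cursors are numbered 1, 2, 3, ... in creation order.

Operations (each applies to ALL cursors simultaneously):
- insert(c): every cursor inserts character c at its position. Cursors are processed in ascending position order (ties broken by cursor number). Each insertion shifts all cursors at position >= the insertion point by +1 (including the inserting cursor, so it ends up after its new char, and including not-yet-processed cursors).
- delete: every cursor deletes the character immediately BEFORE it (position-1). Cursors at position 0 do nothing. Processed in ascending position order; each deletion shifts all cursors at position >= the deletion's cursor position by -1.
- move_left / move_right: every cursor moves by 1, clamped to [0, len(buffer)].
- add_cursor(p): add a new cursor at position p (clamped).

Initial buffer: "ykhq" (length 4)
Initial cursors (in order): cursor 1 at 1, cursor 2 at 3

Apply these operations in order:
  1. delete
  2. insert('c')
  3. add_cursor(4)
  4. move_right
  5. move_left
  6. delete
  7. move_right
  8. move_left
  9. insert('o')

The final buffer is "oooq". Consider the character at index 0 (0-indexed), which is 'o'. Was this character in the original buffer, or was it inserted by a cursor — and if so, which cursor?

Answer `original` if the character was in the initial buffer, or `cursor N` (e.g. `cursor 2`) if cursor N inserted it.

After op 1 (delete): buffer="kq" (len 2), cursors c1@0 c2@1, authorship ..
After op 2 (insert('c')): buffer="ckcq" (len 4), cursors c1@1 c2@3, authorship 1.2.
After op 3 (add_cursor(4)): buffer="ckcq" (len 4), cursors c1@1 c2@3 c3@4, authorship 1.2.
After op 4 (move_right): buffer="ckcq" (len 4), cursors c1@2 c2@4 c3@4, authorship 1.2.
After op 5 (move_left): buffer="ckcq" (len 4), cursors c1@1 c2@3 c3@3, authorship 1.2.
After op 6 (delete): buffer="q" (len 1), cursors c1@0 c2@0 c3@0, authorship .
After op 7 (move_right): buffer="q" (len 1), cursors c1@1 c2@1 c3@1, authorship .
After op 8 (move_left): buffer="q" (len 1), cursors c1@0 c2@0 c3@0, authorship .
After op 9 (insert('o')): buffer="oooq" (len 4), cursors c1@3 c2@3 c3@3, authorship 123.
Authorship (.=original, N=cursor N): 1 2 3 .
Index 0: author = 1

Answer: cursor 1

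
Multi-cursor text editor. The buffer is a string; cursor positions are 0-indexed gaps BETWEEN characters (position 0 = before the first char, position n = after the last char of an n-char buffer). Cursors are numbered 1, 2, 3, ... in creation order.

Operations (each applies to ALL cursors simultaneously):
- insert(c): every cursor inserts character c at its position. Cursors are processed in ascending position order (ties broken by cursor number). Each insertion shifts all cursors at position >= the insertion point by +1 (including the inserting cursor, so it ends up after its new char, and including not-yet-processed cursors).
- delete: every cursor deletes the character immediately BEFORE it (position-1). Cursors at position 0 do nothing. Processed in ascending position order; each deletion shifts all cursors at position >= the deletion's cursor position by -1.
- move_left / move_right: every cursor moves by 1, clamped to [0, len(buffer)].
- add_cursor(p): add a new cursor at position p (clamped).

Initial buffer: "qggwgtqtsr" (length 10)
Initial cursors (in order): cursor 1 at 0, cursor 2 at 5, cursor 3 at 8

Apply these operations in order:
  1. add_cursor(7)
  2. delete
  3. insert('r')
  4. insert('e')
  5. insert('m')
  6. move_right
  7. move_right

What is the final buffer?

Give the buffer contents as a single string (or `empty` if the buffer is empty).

Answer: remqggwremtrreemmsr

Derivation:
After op 1 (add_cursor(7)): buffer="qggwgtqtsr" (len 10), cursors c1@0 c2@5 c4@7 c3@8, authorship ..........
After op 2 (delete): buffer="qggwtsr" (len 7), cursors c1@0 c2@4 c3@5 c4@5, authorship .......
After op 3 (insert('r')): buffer="rqggwrtrrsr" (len 11), cursors c1@1 c2@6 c3@9 c4@9, authorship 1....2.34..
After op 4 (insert('e')): buffer="reqggwretrreesr" (len 15), cursors c1@2 c2@8 c3@13 c4@13, authorship 11....22.3434..
After op 5 (insert('m')): buffer="remqggwremtrreemmsr" (len 19), cursors c1@3 c2@10 c3@17 c4@17, authorship 111....222.343434..
After op 6 (move_right): buffer="remqggwremtrreemmsr" (len 19), cursors c1@4 c2@11 c3@18 c4@18, authorship 111....222.343434..
After op 7 (move_right): buffer="remqggwremtrreemmsr" (len 19), cursors c1@5 c2@12 c3@19 c4@19, authorship 111....222.343434..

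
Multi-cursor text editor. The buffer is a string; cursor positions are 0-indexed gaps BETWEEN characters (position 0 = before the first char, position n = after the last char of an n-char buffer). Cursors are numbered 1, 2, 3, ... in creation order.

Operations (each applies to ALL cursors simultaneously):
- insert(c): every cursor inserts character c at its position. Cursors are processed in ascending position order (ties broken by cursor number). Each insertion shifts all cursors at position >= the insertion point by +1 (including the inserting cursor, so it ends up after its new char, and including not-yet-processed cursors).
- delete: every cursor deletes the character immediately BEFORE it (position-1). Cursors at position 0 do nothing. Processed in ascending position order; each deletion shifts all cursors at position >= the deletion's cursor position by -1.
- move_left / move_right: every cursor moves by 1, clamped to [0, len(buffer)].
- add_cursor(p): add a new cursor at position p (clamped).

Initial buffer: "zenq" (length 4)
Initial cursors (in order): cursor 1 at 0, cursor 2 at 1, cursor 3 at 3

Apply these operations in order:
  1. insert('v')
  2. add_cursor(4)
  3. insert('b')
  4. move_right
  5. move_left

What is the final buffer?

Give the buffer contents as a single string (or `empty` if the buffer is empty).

After op 1 (insert('v')): buffer="vzvenvq" (len 7), cursors c1@1 c2@3 c3@6, authorship 1.2..3.
After op 2 (add_cursor(4)): buffer="vzvenvq" (len 7), cursors c1@1 c2@3 c4@4 c3@6, authorship 1.2..3.
After op 3 (insert('b')): buffer="vbzvbebnvbq" (len 11), cursors c1@2 c2@5 c4@7 c3@10, authorship 11.22.4.33.
After op 4 (move_right): buffer="vbzvbebnvbq" (len 11), cursors c1@3 c2@6 c4@8 c3@11, authorship 11.22.4.33.
After op 5 (move_left): buffer="vbzvbebnvbq" (len 11), cursors c1@2 c2@5 c4@7 c3@10, authorship 11.22.4.33.

Answer: vbzvbebnvbq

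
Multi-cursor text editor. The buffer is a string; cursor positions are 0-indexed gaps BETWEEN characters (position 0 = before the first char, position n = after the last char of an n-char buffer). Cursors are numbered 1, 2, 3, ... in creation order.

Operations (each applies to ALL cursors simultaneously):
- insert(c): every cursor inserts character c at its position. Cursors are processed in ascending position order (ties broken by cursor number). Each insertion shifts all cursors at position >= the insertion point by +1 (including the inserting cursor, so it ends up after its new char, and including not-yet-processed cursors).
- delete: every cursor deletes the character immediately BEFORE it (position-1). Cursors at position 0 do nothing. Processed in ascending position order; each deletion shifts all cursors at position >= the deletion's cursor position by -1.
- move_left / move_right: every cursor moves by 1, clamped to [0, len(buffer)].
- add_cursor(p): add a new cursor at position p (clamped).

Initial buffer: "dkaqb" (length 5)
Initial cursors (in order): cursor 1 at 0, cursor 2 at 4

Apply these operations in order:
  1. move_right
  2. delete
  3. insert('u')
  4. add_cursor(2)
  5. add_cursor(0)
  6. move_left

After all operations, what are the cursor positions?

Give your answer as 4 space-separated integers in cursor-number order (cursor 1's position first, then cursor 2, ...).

After op 1 (move_right): buffer="dkaqb" (len 5), cursors c1@1 c2@5, authorship .....
After op 2 (delete): buffer="kaq" (len 3), cursors c1@0 c2@3, authorship ...
After op 3 (insert('u')): buffer="ukaqu" (len 5), cursors c1@1 c2@5, authorship 1...2
After op 4 (add_cursor(2)): buffer="ukaqu" (len 5), cursors c1@1 c3@2 c2@5, authorship 1...2
After op 5 (add_cursor(0)): buffer="ukaqu" (len 5), cursors c4@0 c1@1 c3@2 c2@5, authorship 1...2
After op 6 (move_left): buffer="ukaqu" (len 5), cursors c1@0 c4@0 c3@1 c2@4, authorship 1...2

Answer: 0 4 1 0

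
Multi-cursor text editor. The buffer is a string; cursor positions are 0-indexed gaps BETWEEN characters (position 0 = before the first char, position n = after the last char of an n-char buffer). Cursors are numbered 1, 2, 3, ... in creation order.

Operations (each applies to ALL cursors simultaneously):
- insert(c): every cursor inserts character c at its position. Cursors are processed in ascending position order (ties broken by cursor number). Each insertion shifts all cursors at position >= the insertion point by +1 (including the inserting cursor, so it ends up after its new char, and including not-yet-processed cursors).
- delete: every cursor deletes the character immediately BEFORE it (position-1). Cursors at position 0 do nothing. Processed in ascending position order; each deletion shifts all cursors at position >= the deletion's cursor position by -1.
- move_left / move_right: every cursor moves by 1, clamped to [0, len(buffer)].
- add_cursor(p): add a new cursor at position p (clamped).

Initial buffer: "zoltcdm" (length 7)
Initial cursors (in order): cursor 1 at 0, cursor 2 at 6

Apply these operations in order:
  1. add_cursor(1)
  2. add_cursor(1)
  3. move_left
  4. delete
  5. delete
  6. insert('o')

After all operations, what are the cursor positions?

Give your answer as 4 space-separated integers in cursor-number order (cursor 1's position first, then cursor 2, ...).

After op 1 (add_cursor(1)): buffer="zoltcdm" (len 7), cursors c1@0 c3@1 c2@6, authorship .......
After op 2 (add_cursor(1)): buffer="zoltcdm" (len 7), cursors c1@0 c3@1 c4@1 c2@6, authorship .......
After op 3 (move_left): buffer="zoltcdm" (len 7), cursors c1@0 c3@0 c4@0 c2@5, authorship .......
After op 4 (delete): buffer="zoltdm" (len 6), cursors c1@0 c3@0 c4@0 c2@4, authorship ......
After op 5 (delete): buffer="zoldm" (len 5), cursors c1@0 c3@0 c4@0 c2@3, authorship .....
After op 6 (insert('o')): buffer="ooozolodm" (len 9), cursors c1@3 c3@3 c4@3 c2@7, authorship 134...2..

Answer: 3 7 3 3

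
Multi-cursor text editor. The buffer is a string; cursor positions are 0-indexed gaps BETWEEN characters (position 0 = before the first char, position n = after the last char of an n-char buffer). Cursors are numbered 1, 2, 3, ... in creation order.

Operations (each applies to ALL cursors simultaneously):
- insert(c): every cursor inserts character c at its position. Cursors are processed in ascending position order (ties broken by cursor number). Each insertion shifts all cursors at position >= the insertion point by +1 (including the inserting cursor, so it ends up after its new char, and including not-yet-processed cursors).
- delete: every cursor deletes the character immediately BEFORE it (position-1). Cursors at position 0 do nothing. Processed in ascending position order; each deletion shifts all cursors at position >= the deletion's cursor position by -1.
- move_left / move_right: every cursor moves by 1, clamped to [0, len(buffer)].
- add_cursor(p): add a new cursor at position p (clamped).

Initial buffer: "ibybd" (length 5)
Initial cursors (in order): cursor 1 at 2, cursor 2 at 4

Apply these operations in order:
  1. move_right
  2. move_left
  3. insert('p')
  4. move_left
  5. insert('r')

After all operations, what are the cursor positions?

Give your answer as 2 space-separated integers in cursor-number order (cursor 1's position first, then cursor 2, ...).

After op 1 (move_right): buffer="ibybd" (len 5), cursors c1@3 c2@5, authorship .....
After op 2 (move_left): buffer="ibybd" (len 5), cursors c1@2 c2@4, authorship .....
After op 3 (insert('p')): buffer="ibpybpd" (len 7), cursors c1@3 c2@6, authorship ..1..2.
After op 4 (move_left): buffer="ibpybpd" (len 7), cursors c1@2 c2@5, authorship ..1..2.
After op 5 (insert('r')): buffer="ibrpybrpd" (len 9), cursors c1@3 c2@7, authorship ..11..22.

Answer: 3 7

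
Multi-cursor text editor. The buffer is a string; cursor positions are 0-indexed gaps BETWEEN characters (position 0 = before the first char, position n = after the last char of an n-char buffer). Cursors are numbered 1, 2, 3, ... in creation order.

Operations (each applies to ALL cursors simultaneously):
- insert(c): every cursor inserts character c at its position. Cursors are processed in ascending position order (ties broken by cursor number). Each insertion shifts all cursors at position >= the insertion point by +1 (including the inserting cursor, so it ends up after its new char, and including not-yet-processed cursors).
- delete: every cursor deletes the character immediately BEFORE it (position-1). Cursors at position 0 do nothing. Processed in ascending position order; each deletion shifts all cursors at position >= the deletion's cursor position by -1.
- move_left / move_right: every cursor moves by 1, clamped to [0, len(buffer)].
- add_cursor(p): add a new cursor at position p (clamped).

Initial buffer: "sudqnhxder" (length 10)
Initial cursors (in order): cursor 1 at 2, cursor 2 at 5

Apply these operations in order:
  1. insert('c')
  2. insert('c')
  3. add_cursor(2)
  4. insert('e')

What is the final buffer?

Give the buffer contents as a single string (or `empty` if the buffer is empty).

After op 1 (insert('c')): buffer="sucdqnchxder" (len 12), cursors c1@3 c2@7, authorship ..1...2.....
After op 2 (insert('c')): buffer="succdqncchxder" (len 14), cursors c1@4 c2@9, authorship ..11...22.....
After op 3 (add_cursor(2)): buffer="succdqncchxder" (len 14), cursors c3@2 c1@4 c2@9, authorship ..11...22.....
After op 4 (insert('e')): buffer="sueccedqnccehxder" (len 17), cursors c3@3 c1@6 c2@12, authorship ..3111...222.....

Answer: sueccedqnccehxder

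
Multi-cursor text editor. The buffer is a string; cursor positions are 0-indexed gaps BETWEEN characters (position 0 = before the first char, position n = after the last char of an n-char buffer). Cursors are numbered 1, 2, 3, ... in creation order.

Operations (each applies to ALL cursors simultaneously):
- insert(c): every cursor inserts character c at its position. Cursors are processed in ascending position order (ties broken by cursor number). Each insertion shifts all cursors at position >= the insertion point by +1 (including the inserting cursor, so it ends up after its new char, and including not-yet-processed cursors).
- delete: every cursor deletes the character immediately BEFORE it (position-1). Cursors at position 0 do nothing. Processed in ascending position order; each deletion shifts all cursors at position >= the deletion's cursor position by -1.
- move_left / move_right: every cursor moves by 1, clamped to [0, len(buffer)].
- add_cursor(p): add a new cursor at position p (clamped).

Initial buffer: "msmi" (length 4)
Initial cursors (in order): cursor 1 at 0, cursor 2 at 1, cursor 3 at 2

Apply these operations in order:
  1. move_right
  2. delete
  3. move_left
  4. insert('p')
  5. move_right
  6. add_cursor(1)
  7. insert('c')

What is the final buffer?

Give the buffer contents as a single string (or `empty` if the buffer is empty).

Answer: pcppiccc

Derivation:
After op 1 (move_right): buffer="msmi" (len 4), cursors c1@1 c2@2 c3@3, authorship ....
After op 2 (delete): buffer="i" (len 1), cursors c1@0 c2@0 c3@0, authorship .
After op 3 (move_left): buffer="i" (len 1), cursors c1@0 c2@0 c3@0, authorship .
After op 4 (insert('p')): buffer="pppi" (len 4), cursors c1@3 c2@3 c3@3, authorship 123.
After op 5 (move_right): buffer="pppi" (len 4), cursors c1@4 c2@4 c3@4, authorship 123.
After op 6 (add_cursor(1)): buffer="pppi" (len 4), cursors c4@1 c1@4 c2@4 c3@4, authorship 123.
After op 7 (insert('c')): buffer="pcppiccc" (len 8), cursors c4@2 c1@8 c2@8 c3@8, authorship 1423.123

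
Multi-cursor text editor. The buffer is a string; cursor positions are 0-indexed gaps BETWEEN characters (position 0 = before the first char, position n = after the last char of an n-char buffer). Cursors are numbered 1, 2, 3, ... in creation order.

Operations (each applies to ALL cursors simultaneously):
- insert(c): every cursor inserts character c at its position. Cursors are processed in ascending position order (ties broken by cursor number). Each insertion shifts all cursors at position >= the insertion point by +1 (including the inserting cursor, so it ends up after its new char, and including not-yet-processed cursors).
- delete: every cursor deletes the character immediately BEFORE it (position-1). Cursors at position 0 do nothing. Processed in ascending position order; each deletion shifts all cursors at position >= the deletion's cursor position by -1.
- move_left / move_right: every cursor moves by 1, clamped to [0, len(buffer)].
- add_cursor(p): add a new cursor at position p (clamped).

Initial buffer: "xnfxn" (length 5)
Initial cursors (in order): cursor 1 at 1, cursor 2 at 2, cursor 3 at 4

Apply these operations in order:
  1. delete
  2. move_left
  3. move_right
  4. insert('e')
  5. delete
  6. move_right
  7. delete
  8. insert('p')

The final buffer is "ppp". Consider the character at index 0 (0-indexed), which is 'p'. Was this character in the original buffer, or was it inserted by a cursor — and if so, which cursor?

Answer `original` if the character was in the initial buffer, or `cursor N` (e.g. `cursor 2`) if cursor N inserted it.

After op 1 (delete): buffer="fn" (len 2), cursors c1@0 c2@0 c3@1, authorship ..
After op 2 (move_left): buffer="fn" (len 2), cursors c1@0 c2@0 c3@0, authorship ..
After op 3 (move_right): buffer="fn" (len 2), cursors c1@1 c2@1 c3@1, authorship ..
After op 4 (insert('e')): buffer="feeen" (len 5), cursors c1@4 c2@4 c3@4, authorship .123.
After op 5 (delete): buffer="fn" (len 2), cursors c1@1 c2@1 c3@1, authorship ..
After op 6 (move_right): buffer="fn" (len 2), cursors c1@2 c2@2 c3@2, authorship ..
After op 7 (delete): buffer="" (len 0), cursors c1@0 c2@0 c3@0, authorship 
After op 8 (insert('p')): buffer="ppp" (len 3), cursors c1@3 c2@3 c3@3, authorship 123
Authorship (.=original, N=cursor N): 1 2 3
Index 0: author = 1

Answer: cursor 1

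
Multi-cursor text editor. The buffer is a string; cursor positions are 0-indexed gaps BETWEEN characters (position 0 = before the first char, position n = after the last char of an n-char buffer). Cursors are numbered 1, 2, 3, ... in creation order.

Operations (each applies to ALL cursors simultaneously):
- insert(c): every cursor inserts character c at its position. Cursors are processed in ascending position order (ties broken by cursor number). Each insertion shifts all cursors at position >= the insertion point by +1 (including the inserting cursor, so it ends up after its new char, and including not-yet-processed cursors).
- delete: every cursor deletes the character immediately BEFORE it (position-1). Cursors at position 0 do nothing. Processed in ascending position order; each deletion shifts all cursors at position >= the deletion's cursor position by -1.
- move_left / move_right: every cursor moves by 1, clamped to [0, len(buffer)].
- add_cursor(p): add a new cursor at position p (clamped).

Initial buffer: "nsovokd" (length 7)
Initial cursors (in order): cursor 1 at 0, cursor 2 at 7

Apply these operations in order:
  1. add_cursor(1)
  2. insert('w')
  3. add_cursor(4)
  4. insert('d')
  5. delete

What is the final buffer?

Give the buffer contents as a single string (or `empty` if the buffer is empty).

After op 1 (add_cursor(1)): buffer="nsovokd" (len 7), cursors c1@0 c3@1 c2@7, authorship .......
After op 2 (insert('w')): buffer="wnwsovokdw" (len 10), cursors c1@1 c3@3 c2@10, authorship 1.3......2
After op 3 (add_cursor(4)): buffer="wnwsovokdw" (len 10), cursors c1@1 c3@3 c4@4 c2@10, authorship 1.3......2
After op 4 (insert('d')): buffer="wdnwdsdovokdwd" (len 14), cursors c1@2 c3@5 c4@7 c2@14, authorship 11.33.4.....22
After op 5 (delete): buffer="wnwsovokdw" (len 10), cursors c1@1 c3@3 c4@4 c2@10, authorship 1.3......2

Answer: wnwsovokdw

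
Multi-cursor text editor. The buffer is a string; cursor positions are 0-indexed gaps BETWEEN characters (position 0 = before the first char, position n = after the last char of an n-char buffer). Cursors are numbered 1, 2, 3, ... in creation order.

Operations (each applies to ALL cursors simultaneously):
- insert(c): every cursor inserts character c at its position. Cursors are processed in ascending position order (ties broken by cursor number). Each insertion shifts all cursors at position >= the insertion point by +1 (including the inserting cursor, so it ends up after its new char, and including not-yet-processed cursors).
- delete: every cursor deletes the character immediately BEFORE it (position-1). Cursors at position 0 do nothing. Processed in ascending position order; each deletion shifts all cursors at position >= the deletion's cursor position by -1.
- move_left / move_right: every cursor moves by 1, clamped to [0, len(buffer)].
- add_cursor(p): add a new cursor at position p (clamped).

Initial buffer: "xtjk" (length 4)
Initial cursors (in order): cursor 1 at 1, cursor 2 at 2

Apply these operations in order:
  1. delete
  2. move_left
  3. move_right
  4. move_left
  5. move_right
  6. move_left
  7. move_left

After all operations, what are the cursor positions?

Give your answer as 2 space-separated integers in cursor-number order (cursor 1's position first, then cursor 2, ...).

Answer: 0 0

Derivation:
After op 1 (delete): buffer="jk" (len 2), cursors c1@0 c2@0, authorship ..
After op 2 (move_left): buffer="jk" (len 2), cursors c1@0 c2@0, authorship ..
After op 3 (move_right): buffer="jk" (len 2), cursors c1@1 c2@1, authorship ..
After op 4 (move_left): buffer="jk" (len 2), cursors c1@0 c2@0, authorship ..
After op 5 (move_right): buffer="jk" (len 2), cursors c1@1 c2@1, authorship ..
After op 6 (move_left): buffer="jk" (len 2), cursors c1@0 c2@0, authorship ..
After op 7 (move_left): buffer="jk" (len 2), cursors c1@0 c2@0, authorship ..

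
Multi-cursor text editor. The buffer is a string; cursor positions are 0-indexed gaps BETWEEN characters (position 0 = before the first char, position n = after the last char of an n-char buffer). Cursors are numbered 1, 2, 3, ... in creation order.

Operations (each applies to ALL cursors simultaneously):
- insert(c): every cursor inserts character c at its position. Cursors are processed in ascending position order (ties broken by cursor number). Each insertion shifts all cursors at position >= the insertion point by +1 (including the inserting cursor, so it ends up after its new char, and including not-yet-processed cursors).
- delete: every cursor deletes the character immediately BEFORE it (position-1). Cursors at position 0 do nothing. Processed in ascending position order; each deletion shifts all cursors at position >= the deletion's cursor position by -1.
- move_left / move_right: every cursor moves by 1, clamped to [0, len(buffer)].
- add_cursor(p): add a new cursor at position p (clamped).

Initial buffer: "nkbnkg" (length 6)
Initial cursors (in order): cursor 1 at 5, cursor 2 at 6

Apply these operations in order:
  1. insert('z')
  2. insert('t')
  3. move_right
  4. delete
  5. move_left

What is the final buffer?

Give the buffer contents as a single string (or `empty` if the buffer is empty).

After op 1 (insert('z')): buffer="nkbnkzgz" (len 8), cursors c1@6 c2@8, authorship .....1.2
After op 2 (insert('t')): buffer="nkbnkztgzt" (len 10), cursors c1@7 c2@10, authorship .....11.22
After op 3 (move_right): buffer="nkbnkztgzt" (len 10), cursors c1@8 c2@10, authorship .....11.22
After op 4 (delete): buffer="nkbnkztz" (len 8), cursors c1@7 c2@8, authorship .....112
After op 5 (move_left): buffer="nkbnkztz" (len 8), cursors c1@6 c2@7, authorship .....112

Answer: nkbnkztz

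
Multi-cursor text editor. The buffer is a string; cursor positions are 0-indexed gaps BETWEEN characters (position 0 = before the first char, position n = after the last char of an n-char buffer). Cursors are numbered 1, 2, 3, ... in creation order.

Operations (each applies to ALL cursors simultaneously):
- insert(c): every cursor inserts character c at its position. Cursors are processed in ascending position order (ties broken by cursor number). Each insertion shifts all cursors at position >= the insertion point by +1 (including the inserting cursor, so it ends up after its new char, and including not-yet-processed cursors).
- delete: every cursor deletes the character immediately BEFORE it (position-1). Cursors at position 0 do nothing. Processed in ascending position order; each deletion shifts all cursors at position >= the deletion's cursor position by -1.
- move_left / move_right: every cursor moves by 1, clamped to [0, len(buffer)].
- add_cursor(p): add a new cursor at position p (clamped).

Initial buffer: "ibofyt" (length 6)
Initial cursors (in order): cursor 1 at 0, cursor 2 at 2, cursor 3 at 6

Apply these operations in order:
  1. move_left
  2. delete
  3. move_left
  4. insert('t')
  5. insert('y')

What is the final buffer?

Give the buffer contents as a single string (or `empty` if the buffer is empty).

Answer: ttyybotyft

Derivation:
After op 1 (move_left): buffer="ibofyt" (len 6), cursors c1@0 c2@1 c3@5, authorship ......
After op 2 (delete): buffer="boft" (len 4), cursors c1@0 c2@0 c3@3, authorship ....
After op 3 (move_left): buffer="boft" (len 4), cursors c1@0 c2@0 c3@2, authorship ....
After op 4 (insert('t')): buffer="ttbotft" (len 7), cursors c1@2 c2@2 c3@5, authorship 12..3..
After op 5 (insert('y')): buffer="ttyybotyft" (len 10), cursors c1@4 c2@4 c3@8, authorship 1212..33..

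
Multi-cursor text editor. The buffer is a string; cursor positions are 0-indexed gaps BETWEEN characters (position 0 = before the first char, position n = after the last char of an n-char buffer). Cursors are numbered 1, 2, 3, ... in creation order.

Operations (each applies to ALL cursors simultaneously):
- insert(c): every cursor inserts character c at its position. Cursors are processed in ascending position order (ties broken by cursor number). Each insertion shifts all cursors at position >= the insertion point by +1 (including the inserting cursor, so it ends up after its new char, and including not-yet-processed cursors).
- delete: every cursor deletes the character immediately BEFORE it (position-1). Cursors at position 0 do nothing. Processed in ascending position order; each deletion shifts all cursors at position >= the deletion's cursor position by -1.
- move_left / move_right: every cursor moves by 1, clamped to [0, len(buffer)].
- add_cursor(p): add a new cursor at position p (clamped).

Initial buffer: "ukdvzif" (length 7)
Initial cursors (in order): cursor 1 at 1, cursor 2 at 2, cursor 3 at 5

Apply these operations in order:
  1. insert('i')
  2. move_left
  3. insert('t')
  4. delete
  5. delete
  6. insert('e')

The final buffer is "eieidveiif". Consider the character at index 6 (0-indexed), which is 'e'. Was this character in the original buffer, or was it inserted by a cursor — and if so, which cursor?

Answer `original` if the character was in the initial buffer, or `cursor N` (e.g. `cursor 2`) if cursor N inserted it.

After op 1 (insert('i')): buffer="uikidvziif" (len 10), cursors c1@2 c2@4 c3@8, authorship .1.2...3..
After op 2 (move_left): buffer="uikidvziif" (len 10), cursors c1@1 c2@3 c3@7, authorship .1.2...3..
After op 3 (insert('t')): buffer="utiktidvztiif" (len 13), cursors c1@2 c2@5 c3@10, authorship .11.22...33..
After op 4 (delete): buffer="uikidvziif" (len 10), cursors c1@1 c2@3 c3@7, authorship .1.2...3..
After op 5 (delete): buffer="iidviif" (len 7), cursors c1@0 c2@1 c3@4, authorship 12..3..
After op 6 (insert('e')): buffer="eieidveiif" (len 10), cursors c1@1 c2@3 c3@7, authorship 1122..33..
Authorship (.=original, N=cursor N): 1 1 2 2 . . 3 3 . .
Index 6: author = 3

Answer: cursor 3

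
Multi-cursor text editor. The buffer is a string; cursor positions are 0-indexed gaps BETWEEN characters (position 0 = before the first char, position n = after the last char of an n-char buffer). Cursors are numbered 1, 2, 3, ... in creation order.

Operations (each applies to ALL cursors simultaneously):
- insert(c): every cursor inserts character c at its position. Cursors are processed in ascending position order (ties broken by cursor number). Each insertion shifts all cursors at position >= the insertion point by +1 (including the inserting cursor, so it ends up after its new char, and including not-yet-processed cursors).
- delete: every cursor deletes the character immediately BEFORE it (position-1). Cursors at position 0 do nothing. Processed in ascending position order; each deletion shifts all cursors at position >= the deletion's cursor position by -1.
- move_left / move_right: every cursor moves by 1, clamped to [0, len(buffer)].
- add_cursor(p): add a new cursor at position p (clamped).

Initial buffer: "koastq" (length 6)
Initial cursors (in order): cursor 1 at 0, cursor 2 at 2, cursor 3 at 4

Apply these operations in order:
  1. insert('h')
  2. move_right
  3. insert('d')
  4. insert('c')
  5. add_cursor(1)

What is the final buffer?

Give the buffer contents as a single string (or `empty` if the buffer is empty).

Answer: hkdcohadcshtdcq

Derivation:
After op 1 (insert('h')): buffer="hkohashtq" (len 9), cursors c1@1 c2@4 c3@7, authorship 1..2..3..
After op 2 (move_right): buffer="hkohashtq" (len 9), cursors c1@2 c2@5 c3@8, authorship 1..2..3..
After op 3 (insert('d')): buffer="hkdohadshtdq" (len 12), cursors c1@3 c2@7 c3@11, authorship 1.1.2.2.3.3.
After op 4 (insert('c')): buffer="hkdcohadcshtdcq" (len 15), cursors c1@4 c2@9 c3@14, authorship 1.11.2.22.3.33.
After op 5 (add_cursor(1)): buffer="hkdcohadcshtdcq" (len 15), cursors c4@1 c1@4 c2@9 c3@14, authorship 1.11.2.22.3.33.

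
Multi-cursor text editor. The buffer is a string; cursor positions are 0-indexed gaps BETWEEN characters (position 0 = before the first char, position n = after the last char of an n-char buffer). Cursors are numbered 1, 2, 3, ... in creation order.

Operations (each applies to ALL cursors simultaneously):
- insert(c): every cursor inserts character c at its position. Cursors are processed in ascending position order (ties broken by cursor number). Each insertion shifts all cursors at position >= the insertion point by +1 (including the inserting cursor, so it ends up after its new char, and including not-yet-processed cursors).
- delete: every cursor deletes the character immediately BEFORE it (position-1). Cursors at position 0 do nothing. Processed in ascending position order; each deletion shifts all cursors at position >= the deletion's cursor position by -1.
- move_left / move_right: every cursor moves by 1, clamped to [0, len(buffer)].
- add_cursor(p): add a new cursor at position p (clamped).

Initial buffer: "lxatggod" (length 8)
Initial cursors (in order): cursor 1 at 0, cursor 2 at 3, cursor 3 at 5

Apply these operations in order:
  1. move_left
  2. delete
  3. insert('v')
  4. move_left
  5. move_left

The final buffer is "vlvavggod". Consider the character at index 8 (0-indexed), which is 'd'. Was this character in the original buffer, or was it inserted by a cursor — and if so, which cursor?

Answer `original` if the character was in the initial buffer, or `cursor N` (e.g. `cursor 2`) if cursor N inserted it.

Answer: original

Derivation:
After op 1 (move_left): buffer="lxatggod" (len 8), cursors c1@0 c2@2 c3@4, authorship ........
After op 2 (delete): buffer="laggod" (len 6), cursors c1@0 c2@1 c3@2, authorship ......
After op 3 (insert('v')): buffer="vlvavggod" (len 9), cursors c1@1 c2@3 c3@5, authorship 1.2.3....
After op 4 (move_left): buffer="vlvavggod" (len 9), cursors c1@0 c2@2 c3@4, authorship 1.2.3....
After op 5 (move_left): buffer="vlvavggod" (len 9), cursors c1@0 c2@1 c3@3, authorship 1.2.3....
Authorship (.=original, N=cursor N): 1 . 2 . 3 . . . .
Index 8: author = original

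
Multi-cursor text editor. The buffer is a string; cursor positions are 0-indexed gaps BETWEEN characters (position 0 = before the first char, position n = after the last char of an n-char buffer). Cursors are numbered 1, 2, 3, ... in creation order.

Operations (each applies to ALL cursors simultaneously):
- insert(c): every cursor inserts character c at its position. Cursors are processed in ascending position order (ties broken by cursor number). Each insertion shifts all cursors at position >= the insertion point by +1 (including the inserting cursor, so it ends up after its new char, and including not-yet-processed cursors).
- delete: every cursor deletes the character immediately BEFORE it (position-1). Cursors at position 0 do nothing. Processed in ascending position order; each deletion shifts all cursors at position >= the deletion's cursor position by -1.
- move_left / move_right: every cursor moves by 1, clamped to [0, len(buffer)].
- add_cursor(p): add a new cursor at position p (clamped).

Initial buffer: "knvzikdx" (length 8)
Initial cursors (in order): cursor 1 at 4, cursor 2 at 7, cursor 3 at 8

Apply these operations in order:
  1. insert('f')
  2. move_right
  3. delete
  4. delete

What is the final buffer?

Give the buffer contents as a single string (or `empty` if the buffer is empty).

Answer: knvzk

Derivation:
After op 1 (insert('f')): buffer="knvzfikdfxf" (len 11), cursors c1@5 c2@9 c3@11, authorship ....1...2.3
After op 2 (move_right): buffer="knvzfikdfxf" (len 11), cursors c1@6 c2@10 c3@11, authorship ....1...2.3
After op 3 (delete): buffer="knvzfkdf" (len 8), cursors c1@5 c2@8 c3@8, authorship ....1..2
After op 4 (delete): buffer="knvzk" (len 5), cursors c1@4 c2@5 c3@5, authorship .....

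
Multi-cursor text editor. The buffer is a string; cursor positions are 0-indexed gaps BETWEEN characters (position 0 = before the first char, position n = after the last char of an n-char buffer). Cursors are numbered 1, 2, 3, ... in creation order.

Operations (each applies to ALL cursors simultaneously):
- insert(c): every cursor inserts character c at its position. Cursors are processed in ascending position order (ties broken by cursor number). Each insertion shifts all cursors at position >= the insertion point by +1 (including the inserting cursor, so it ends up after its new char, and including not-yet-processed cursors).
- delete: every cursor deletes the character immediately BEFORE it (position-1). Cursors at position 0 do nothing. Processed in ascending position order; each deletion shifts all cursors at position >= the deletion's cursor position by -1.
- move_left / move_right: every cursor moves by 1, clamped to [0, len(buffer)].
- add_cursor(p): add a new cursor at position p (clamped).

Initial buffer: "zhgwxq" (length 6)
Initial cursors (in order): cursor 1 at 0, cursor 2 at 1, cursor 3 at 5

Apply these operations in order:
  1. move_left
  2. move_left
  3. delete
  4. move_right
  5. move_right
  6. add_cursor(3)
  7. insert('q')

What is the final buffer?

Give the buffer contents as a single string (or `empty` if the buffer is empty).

Answer: zhqqwqxqq

Derivation:
After op 1 (move_left): buffer="zhgwxq" (len 6), cursors c1@0 c2@0 c3@4, authorship ......
After op 2 (move_left): buffer="zhgwxq" (len 6), cursors c1@0 c2@0 c3@3, authorship ......
After op 3 (delete): buffer="zhwxq" (len 5), cursors c1@0 c2@0 c3@2, authorship .....
After op 4 (move_right): buffer="zhwxq" (len 5), cursors c1@1 c2@1 c3@3, authorship .....
After op 5 (move_right): buffer="zhwxq" (len 5), cursors c1@2 c2@2 c3@4, authorship .....
After op 6 (add_cursor(3)): buffer="zhwxq" (len 5), cursors c1@2 c2@2 c4@3 c3@4, authorship .....
After op 7 (insert('q')): buffer="zhqqwqxqq" (len 9), cursors c1@4 c2@4 c4@6 c3@8, authorship ..12.4.3.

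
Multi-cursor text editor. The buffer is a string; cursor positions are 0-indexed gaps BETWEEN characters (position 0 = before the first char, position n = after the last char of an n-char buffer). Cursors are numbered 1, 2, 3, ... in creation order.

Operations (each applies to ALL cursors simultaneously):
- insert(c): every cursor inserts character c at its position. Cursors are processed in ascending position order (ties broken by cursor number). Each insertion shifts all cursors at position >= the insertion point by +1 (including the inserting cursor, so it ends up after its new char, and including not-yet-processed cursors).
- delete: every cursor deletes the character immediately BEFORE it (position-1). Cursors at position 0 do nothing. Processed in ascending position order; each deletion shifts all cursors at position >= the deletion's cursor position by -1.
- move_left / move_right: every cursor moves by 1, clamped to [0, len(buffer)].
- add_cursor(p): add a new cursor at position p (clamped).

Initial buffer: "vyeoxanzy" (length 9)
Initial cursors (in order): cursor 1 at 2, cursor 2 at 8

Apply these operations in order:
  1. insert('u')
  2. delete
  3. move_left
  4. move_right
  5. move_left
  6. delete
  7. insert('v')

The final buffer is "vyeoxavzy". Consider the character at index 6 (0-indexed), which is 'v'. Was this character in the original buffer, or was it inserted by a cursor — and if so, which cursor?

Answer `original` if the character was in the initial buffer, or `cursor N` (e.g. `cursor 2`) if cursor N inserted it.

After op 1 (insert('u')): buffer="vyueoxanzuy" (len 11), cursors c1@3 c2@10, authorship ..1......2.
After op 2 (delete): buffer="vyeoxanzy" (len 9), cursors c1@2 c2@8, authorship .........
After op 3 (move_left): buffer="vyeoxanzy" (len 9), cursors c1@1 c2@7, authorship .........
After op 4 (move_right): buffer="vyeoxanzy" (len 9), cursors c1@2 c2@8, authorship .........
After op 5 (move_left): buffer="vyeoxanzy" (len 9), cursors c1@1 c2@7, authorship .........
After op 6 (delete): buffer="yeoxazy" (len 7), cursors c1@0 c2@5, authorship .......
After op 7 (insert('v')): buffer="vyeoxavzy" (len 9), cursors c1@1 c2@7, authorship 1.....2..
Authorship (.=original, N=cursor N): 1 . . . . . 2 . .
Index 6: author = 2

Answer: cursor 2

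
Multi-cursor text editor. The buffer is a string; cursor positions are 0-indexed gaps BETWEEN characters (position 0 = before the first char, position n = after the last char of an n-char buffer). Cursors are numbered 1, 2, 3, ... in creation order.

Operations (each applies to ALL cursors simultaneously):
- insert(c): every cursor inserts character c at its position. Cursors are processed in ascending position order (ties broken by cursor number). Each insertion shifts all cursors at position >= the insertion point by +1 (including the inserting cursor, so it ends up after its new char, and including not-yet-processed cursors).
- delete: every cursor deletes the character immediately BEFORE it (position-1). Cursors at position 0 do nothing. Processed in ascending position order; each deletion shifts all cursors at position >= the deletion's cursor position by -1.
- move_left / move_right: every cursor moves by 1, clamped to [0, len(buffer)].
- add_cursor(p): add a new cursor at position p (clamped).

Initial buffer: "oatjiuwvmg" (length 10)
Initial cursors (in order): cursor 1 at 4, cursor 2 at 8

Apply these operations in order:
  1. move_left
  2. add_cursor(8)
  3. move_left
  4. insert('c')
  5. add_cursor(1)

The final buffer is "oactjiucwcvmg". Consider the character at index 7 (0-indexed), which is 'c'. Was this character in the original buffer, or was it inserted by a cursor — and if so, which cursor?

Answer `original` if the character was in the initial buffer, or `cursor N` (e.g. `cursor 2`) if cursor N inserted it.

Answer: cursor 2

Derivation:
After op 1 (move_left): buffer="oatjiuwvmg" (len 10), cursors c1@3 c2@7, authorship ..........
After op 2 (add_cursor(8)): buffer="oatjiuwvmg" (len 10), cursors c1@3 c2@7 c3@8, authorship ..........
After op 3 (move_left): buffer="oatjiuwvmg" (len 10), cursors c1@2 c2@6 c3@7, authorship ..........
After op 4 (insert('c')): buffer="oactjiucwcvmg" (len 13), cursors c1@3 c2@8 c3@10, authorship ..1....2.3...
After op 5 (add_cursor(1)): buffer="oactjiucwcvmg" (len 13), cursors c4@1 c1@3 c2@8 c3@10, authorship ..1....2.3...
Authorship (.=original, N=cursor N): . . 1 . . . . 2 . 3 . . .
Index 7: author = 2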